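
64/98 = 32/49=   0.65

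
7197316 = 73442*98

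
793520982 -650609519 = 142911463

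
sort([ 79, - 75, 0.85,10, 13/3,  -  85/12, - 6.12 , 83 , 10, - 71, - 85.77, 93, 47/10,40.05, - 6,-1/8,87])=[ - 85.77 , - 75, - 71, - 85/12, - 6.12, - 6 , - 1/8, 0.85, 13/3, 47/10, 10, 10,40.05, 79, 83, 87,93]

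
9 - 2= 7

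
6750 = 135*50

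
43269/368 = 43269/368 = 117.58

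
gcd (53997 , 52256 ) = 1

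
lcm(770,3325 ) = 73150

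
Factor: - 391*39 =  - 15249 = - 3^1  *  13^1 * 17^1*23^1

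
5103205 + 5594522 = 10697727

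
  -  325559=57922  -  383481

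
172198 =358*481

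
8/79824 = 1/9978 = 0.00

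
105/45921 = 35/15307 = 0.00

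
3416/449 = 3416/449 = 7.61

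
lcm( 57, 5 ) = 285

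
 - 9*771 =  - 6939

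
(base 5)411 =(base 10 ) 106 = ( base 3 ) 10221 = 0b1101010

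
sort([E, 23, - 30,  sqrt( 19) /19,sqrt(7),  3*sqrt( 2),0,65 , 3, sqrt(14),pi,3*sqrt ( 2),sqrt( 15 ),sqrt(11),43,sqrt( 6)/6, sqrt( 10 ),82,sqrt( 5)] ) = [ - 30, 0,sqrt( 19) /19 , sqrt(6) /6,sqrt( 5), sqrt( 7),E,3,pi,sqrt ( 10),  sqrt( 11 ),sqrt (14), sqrt(15),3*sqrt( 2), 3*sqrt( 2 ),23 , 43, 65,82 ] 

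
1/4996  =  1/4996 = 0.00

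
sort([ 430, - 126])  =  [-126, 430 ] 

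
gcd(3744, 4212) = 468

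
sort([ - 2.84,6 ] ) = [ - 2.84,6] 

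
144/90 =8/5  =  1.60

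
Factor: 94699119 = 3^1*23^1*1372451^1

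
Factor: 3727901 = 307^1*12143^1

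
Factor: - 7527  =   - 3^1*13^1*193^1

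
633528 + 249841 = 883369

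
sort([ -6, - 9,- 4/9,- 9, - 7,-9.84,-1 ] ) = [ - 9.84, - 9, - 9,-7 ,-6, - 1 ,  -  4/9 ]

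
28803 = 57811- 29008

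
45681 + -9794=35887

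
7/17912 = 7/17912 = 0.00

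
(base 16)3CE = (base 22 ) 206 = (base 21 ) 248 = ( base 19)2D5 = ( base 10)974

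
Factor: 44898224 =2^4*7^1*17^1*23581^1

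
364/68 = 91/17 = 5.35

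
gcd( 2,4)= 2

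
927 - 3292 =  - 2365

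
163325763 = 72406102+90919661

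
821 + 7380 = 8201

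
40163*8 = 321304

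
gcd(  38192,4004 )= 308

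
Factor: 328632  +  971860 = 2^2*43^1*7561^1 =1300492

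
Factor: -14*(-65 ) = 910 = 2^1*5^1*7^1*13^1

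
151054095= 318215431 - 167161336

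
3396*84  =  285264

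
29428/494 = 59+141/247  =  59.57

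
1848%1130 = 718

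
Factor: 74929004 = 2^2*18732251^1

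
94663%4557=3523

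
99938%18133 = 9273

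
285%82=39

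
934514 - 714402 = 220112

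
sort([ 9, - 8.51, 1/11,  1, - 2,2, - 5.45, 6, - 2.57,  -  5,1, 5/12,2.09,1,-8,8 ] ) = [ - 8.51, - 8, - 5.45,  -  5, - 2.57, - 2,1/11, 5/12, 1,1,  1,2, 2.09,6, 8, 9]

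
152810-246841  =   -94031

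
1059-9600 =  - 8541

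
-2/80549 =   -  1+80547/80549 = -0.00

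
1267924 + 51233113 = 52501037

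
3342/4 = 835 + 1/2  =  835.50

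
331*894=295914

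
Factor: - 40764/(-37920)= 2^ (-3 )*5^(- 1)*43^1 = 43/40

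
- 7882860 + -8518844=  - 16401704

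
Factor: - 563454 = -2^1*3^2*23^1*1361^1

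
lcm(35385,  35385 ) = 35385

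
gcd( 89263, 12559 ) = 1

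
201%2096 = 201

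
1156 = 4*289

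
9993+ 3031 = 13024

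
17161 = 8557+8604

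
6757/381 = 6757/381 = 17.73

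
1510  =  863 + 647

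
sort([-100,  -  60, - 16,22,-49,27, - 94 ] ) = [-100, - 94, - 60, -49, - 16, 22,  27 ] 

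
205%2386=205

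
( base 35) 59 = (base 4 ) 2320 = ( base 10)184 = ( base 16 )B8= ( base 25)79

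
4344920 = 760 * 5717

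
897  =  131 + 766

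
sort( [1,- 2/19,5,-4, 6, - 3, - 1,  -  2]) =[-4, - 3,-2 ,-1, - 2/19,1,5,6]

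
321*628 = 201588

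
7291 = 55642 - 48351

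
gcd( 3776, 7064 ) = 8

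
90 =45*2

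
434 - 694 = -260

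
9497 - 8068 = 1429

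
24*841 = 20184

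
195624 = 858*228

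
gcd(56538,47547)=81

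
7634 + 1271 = 8905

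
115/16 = 7 + 3/16 = 7.19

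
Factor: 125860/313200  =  217/540 = 2^( - 2)*3^ (-3)*5^( - 1 )*7^1*31^1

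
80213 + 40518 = 120731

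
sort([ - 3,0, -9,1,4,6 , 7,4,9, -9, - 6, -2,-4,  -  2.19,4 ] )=[ - 9, - 9, - 6, - 4, - 3,  -  2.19, - 2,0,1, 4,  4, 4, 6, 7, 9 ]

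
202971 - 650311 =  - 447340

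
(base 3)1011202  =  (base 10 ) 857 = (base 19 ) 272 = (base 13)50C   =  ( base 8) 1531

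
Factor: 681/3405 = 5^( - 1 ) =1/5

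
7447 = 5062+2385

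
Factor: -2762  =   - 2^1*1381^1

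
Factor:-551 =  - 19^1*29^1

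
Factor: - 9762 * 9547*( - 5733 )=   2^1*3^3*7^2*13^1*1627^1*9547^1 = 534303067662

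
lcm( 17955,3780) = 71820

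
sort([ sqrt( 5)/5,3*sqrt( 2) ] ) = [ sqrt( 5)/5,3*sqrt( 2) ]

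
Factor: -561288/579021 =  - 728/751 = - 2^3*7^1 * 13^1*751^(-1)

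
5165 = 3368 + 1797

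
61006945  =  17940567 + 43066378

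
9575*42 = 402150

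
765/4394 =765/4394 = 0.17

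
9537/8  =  1192 + 1/8  =  1192.12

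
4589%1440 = 269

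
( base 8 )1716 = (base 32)UE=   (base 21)248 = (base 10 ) 974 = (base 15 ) 44E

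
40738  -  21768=18970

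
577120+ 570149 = 1147269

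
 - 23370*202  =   - 4720740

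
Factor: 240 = 2^4*3^1*5^1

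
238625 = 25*9545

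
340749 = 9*37861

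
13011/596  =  13011/596  =  21.83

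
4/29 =4/29=0.14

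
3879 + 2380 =6259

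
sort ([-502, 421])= [-502, 421]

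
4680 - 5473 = - 793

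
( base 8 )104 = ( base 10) 68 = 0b1000100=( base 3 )2112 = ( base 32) 24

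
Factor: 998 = 2^1*499^1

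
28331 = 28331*1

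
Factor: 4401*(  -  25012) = - 2^2*3^3 * 13^2*37^1*163^1 = -110077812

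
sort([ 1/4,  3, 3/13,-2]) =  [-2, 3/13,1/4,3] 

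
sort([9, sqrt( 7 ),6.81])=[sqrt( 7),6.81,  9]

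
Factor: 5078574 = 2^1*3^2*282143^1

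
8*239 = 1912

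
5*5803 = 29015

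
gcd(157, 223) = 1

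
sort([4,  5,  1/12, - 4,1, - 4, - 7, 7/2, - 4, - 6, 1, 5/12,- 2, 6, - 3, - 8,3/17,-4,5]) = [ - 8, - 7,-6 , - 4 , - 4, - 4, - 4,- 3, - 2,1/12  ,  3/17,5/12, 1, 1, 7/2 , 4,5,5,  6 ] 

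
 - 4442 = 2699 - 7141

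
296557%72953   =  4745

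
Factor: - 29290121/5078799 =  - 3^( - 2 )*7^1*11^( - 1) * 29^( - 2)*61^(  -  1)*4184303^1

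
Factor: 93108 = 2^2*3^1*7759^1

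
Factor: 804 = 2^2 * 3^1*67^1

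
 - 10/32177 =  - 10/32177 = -0.00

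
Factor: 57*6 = 2^1*3^2*19^1= 342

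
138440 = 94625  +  43815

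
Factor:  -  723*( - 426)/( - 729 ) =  - 34222/81 = - 2^1*3^( - 4 )*71^1*241^1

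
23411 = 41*571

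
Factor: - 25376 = - 2^5*13^1*61^1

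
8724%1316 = 828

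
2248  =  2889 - 641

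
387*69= 26703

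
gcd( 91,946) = 1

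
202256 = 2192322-1990066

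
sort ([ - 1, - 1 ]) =[ - 1 , - 1]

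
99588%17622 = 11478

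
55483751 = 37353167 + 18130584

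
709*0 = 0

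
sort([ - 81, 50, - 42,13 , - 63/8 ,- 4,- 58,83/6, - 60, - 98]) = [ - 98,-81 ,  -  60, - 58,-42 , - 63/8, - 4,13,83/6, 50 ]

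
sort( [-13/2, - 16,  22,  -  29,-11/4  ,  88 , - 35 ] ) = [ - 35, - 29, - 16, - 13/2 ,-11/4,22,88 ] 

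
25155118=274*91807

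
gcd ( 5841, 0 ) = 5841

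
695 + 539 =1234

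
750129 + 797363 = 1547492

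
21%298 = 21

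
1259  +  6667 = 7926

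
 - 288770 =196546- 485316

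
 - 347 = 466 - 813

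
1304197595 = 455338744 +848858851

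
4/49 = 4/49= 0.08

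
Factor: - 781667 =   -  103^1*7589^1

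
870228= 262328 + 607900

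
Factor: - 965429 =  - 965429^1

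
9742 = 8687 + 1055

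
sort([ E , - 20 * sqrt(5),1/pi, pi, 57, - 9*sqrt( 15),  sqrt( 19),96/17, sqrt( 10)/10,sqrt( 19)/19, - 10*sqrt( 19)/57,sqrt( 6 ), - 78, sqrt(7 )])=[ - 78, - 20*sqrt( 5),-9 * sqrt( 15), - 10*sqrt(19)/57, sqrt ( 19) /19,sqrt( 10 )/10, 1/pi,sqrt(6)  ,  sqrt( 7), E, pi,sqrt( 19),96/17, 57]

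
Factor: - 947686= -2^1*73^1*6491^1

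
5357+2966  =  8323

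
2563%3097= 2563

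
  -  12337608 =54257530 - 66595138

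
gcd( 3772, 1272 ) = 4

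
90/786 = 15/131= 0.11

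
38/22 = 1+8/11 = 1.73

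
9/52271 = 9/52271 = 0.00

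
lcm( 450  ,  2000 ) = 18000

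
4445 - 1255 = 3190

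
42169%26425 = 15744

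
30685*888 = 27248280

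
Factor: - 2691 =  - 3^2*13^1*23^1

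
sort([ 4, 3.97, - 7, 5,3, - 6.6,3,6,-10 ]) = [- 10,-7,-6.6,3,3 , 3.97, 4, 5,  6 ] 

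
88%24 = 16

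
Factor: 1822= 2^1*911^1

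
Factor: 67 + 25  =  2^2 *23^1 = 92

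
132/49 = 132/49 = 2.69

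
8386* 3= 25158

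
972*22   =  21384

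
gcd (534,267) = 267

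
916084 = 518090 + 397994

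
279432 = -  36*( - 7762)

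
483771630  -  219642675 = 264128955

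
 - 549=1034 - 1583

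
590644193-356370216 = 234273977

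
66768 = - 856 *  ( - 78)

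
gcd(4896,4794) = 102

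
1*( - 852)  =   - 852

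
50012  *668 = 33408016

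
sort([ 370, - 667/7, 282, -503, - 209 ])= [-503, - 209, - 667/7,282, 370] 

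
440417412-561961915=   - 121544503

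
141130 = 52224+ 88906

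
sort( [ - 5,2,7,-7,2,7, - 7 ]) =[ - 7, - 7,-5, 2,2,7,7] 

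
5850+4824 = 10674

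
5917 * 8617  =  50986789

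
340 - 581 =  - 241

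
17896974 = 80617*222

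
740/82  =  9 + 1/41 =9.02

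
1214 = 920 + 294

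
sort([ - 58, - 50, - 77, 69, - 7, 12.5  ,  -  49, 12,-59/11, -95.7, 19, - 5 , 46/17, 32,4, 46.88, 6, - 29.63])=[  -  95.7, - 77,-58, - 50, - 49, -29.63, - 7,-59/11, - 5, 46/17, 4, 6, 12,  12.5 , 19,32, 46.88,69]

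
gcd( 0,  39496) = 39496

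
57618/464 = 28809/232 = 124.18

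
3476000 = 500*6952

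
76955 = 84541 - 7586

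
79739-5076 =74663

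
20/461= 20/461 = 0.04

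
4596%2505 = 2091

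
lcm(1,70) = 70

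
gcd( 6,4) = 2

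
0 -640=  - 640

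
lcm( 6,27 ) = 54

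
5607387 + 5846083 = 11453470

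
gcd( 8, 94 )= 2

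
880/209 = 80/19 = 4.21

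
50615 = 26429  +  24186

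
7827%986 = 925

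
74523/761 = 74523/761 = 97.93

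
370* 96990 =35886300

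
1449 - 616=833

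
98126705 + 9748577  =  107875282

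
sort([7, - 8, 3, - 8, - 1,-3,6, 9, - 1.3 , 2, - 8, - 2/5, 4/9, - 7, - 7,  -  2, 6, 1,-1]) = [ - 8, - 8, - 8 , - 7, - 7, - 3, - 2, - 1.3, - 1, - 1, - 2/5, 4/9, 1, 2,3, 6, 6,  7, 9]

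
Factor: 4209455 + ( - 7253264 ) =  - 3^2 * 127^1*2663^1 = - 3043809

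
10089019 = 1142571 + 8946448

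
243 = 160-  - 83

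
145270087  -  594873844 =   -  449603757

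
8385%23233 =8385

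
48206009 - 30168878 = 18037131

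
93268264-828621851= - 735353587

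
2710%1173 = 364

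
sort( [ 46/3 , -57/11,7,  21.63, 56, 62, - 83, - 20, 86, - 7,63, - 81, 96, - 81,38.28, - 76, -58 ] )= [ - 83,  -  81, - 81, -76, - 58, - 20,  -  7, -57/11, 7, 46/3, 21.63,38.28, 56 , 62, 63,86, 96] 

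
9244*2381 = 22009964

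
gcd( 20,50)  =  10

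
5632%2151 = 1330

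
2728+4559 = 7287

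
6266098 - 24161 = 6241937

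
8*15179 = 121432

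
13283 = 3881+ 9402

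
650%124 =30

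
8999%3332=2335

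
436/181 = 2 + 74/181=2.41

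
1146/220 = 5 + 23/110 = 5.21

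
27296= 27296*1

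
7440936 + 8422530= 15863466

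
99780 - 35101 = 64679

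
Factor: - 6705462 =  - 2^1*3^1*109^1*10253^1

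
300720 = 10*30072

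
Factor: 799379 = 7^1*114197^1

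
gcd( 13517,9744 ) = 7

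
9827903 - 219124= 9608779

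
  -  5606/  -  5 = 1121 + 1/5 = 1121.20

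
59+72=131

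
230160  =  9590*24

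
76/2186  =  38/1093 =0.03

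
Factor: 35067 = 3^1*11689^1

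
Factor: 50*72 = 2^4*3^2*5^2=3600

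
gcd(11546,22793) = 23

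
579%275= 29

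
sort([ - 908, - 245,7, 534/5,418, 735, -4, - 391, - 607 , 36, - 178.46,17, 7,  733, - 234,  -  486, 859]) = [ - 908, -607, - 486, - 391 , - 245 , - 234 , - 178.46, -4 , 7,7, 17,36, 534/5, 418, 733, 735 , 859]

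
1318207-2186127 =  - 867920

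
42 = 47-5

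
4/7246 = 2/3623 =0.00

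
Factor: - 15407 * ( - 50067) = 771382269=3^2*7^1*31^1*71^1*5563^1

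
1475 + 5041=6516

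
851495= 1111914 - 260419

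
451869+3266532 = 3718401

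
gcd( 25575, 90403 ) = 1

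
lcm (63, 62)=3906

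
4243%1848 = 547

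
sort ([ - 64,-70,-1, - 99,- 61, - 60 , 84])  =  [ - 99, - 70, - 64, - 61,-60, - 1, 84 ] 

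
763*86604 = 66078852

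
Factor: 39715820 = 2^2 *5^1*1985791^1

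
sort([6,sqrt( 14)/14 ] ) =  [sqrt(14 )/14,6] 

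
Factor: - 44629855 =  - 5^1*8925971^1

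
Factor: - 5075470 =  - 2^1* 5^1*19^1*26713^1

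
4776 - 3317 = 1459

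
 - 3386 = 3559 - 6945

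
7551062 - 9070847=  - 1519785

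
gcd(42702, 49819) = 7117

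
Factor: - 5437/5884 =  - 2^ (- 2)*1471^(- 1 )*5437^1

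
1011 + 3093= 4104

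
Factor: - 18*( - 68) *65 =2^3*3^2*5^1* 13^1*17^1 = 79560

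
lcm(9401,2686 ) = 18802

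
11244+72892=84136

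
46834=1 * 46834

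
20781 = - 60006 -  - 80787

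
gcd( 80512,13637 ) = 1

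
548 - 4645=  - 4097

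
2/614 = 1/307 =0.00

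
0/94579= 0 = 0.00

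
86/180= 43/90 = 0.48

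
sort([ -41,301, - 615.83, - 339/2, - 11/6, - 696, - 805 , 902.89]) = [ - 805, - 696, - 615.83, - 339/2,- 41, - 11/6,301,902.89 ]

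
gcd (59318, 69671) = 7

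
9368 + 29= 9397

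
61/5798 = 61/5798 = 0.01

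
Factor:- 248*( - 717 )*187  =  2^3*3^1*11^1*17^1*31^1*239^1 =33251592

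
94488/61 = 1548+60/61 = 1548.98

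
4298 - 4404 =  - 106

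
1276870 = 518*2465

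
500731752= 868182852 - 367451100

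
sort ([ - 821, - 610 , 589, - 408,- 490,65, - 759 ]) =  [-821, - 759, - 610,  -  490, - 408,65,589 ] 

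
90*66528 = 5987520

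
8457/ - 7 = -8457/7 =- 1208.14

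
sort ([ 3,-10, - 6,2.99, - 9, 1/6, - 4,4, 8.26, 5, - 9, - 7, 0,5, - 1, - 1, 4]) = [ - 10,-9, - 9, - 7, - 6, - 4, - 1,  -  1, 0, 1/6, 2.99, 3,4 , 4, 5,5 , 8.26] 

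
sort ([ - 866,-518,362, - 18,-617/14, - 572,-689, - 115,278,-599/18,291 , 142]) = [ - 866, - 689, - 572, -518,-115, -617/14, - 599/18, - 18,142,  278, 291,362]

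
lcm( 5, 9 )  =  45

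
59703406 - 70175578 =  - 10472172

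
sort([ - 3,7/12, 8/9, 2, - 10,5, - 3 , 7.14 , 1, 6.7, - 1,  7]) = [ - 10, - 3, - 3, - 1, 7/12,8/9,1,2,5, 6.7,7 , 7.14 ] 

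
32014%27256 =4758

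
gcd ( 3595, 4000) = 5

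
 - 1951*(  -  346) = 675046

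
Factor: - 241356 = - 2^2  *3^1*20113^1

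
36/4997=36/4997=0.01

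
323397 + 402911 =726308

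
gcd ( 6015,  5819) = 1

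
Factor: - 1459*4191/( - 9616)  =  6114669/9616 = 2^( - 4 )*3^1*11^1 * 127^1*601^ ( - 1 )  *1459^1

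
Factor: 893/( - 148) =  - 2^( - 2 ) * 19^1* 37^( - 1 )*47^1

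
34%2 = 0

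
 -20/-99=20/99 = 0.20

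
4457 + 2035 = 6492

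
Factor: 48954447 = 3^2*5439383^1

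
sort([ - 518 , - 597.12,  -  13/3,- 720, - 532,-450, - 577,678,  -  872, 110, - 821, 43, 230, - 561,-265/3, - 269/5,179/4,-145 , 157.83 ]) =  [ - 872, - 821,-720, - 597.12, - 577,-561,-532, - 518, - 450, - 145,-265/3, - 269/5, - 13/3, 43,179/4, 110, 157.83,230, 678]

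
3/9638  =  3/9638 = 0.00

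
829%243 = 100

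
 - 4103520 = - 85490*48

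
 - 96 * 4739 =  - 454944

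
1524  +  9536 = 11060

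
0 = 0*666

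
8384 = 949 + 7435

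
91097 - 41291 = 49806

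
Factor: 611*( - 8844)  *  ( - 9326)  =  2^3 *3^1*11^1*13^1*47^1*  67^1*4663^1 = 50394756984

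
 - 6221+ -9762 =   -  15983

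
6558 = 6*1093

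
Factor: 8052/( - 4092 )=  - 61/31  =  - 31^ ( - 1)*61^1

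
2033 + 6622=8655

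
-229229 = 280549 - 509778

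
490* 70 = 34300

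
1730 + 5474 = 7204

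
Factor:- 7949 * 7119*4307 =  - 243728525817 = -  3^2 * 7^1*59^1*73^1*113^1*7949^1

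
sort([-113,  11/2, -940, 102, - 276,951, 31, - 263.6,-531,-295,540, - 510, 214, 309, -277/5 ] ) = [ - 940,-531 , - 510,-295, -276,- 263.6,  -  113, - 277/5,11/2,31,102 , 214, 309 , 540,  951]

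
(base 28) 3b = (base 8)137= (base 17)5a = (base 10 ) 95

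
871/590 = 871/590 = 1.48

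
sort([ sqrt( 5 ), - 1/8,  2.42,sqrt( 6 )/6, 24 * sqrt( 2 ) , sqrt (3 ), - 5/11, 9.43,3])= [ - 5/11, - 1/8,sqrt( 6)/6,sqrt( 3 ) , sqrt( 5),2.42,3,9.43,24*sqrt( 2)]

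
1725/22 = 78 + 9/22 = 78.41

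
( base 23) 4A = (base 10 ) 102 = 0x66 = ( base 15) 6c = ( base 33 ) 33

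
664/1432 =83/179 = 0.46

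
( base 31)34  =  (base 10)97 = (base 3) 10121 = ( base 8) 141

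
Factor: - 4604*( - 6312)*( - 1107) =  -2^5*3^4 * 41^1 * 263^1*1151^1=- 32169915936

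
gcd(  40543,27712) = 1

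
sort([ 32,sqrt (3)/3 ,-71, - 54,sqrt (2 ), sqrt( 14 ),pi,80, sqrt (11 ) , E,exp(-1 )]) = [-71, - 54,exp(-1),sqrt( 3) /3, sqrt(2 ), E, pi,  sqrt( 11 ),  sqrt( 14),32,80 ]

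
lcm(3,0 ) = 0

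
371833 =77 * 4829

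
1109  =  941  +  168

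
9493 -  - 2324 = 11817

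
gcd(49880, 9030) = 430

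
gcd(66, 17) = 1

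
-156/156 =- 1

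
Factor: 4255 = 5^1 * 23^1*37^1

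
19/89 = 19/89 = 0.21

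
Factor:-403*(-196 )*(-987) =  - 77961156 = - 2^2*3^1*7^3*13^1*31^1 * 47^1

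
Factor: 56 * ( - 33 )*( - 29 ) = 2^3* 3^1*7^1*11^1*29^1 =53592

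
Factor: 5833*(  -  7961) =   -  19^2*307^1*419^1 =- 46436513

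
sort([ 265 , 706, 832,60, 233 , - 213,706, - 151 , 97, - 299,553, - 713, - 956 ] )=[ - 956, - 713,-299, - 213, - 151, 60,97 , 233, 265, 553,  706,706,832 ]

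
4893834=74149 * 66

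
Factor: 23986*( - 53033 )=  -  1272049538 =-2^1 * 67^1*179^1*181^1*293^1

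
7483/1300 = 7483/1300 = 5.76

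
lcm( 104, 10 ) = 520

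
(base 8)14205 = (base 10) 6277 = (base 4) 1202011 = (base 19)h77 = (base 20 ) fdh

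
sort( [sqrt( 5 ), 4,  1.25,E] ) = [1.25, sqrt(5 ),  E, 4 ] 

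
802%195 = 22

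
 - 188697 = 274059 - 462756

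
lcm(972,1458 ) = 2916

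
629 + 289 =918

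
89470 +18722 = 108192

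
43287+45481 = 88768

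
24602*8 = 196816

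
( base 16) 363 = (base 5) 11432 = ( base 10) 867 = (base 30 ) SR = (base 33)q9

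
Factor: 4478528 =2^6*19^1*29^1*127^1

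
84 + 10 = 94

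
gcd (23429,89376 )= 7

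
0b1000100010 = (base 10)546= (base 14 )2b0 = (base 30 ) I6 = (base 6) 2310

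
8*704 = 5632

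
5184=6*864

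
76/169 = 76/169 = 0.45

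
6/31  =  6/31=0.19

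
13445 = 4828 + 8617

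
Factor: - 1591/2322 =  -37/54 = - 2^( - 1 )*3^ ( - 3 )*37^1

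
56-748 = -692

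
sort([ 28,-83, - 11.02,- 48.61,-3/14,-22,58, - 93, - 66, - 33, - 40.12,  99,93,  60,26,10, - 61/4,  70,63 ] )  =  [ - 93,-83 ,  -  66 , - 48.61,-40.12, - 33, - 22, - 61/4,- 11.02,-3/14,  10,26,28,58  ,  60,63,70,93,99 ]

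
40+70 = 110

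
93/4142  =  93/4142 = 0.02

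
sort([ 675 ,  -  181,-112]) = [ - 181,-112, 675 ] 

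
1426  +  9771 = 11197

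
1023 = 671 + 352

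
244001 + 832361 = 1076362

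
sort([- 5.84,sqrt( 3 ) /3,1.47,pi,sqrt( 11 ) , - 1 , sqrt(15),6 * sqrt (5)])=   [  -  5.84, - 1,sqrt( 3 )/3,1.47,pi, sqrt(11 ),sqrt(15 ),6*sqrt( 5 )]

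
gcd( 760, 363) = 1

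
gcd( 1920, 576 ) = 192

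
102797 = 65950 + 36847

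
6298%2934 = 430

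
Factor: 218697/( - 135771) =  - 269/167 = -  167^( - 1 )*269^1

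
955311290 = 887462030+67849260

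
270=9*30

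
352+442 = 794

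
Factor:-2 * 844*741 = - 2^3*3^1*13^1*19^1 *211^1 =- 1250808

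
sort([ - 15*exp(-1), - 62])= [ -62,-15*exp( - 1 )] 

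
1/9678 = 1/9678 = 0.00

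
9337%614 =127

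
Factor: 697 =17^1*41^1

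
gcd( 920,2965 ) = 5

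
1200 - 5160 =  - 3960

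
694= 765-71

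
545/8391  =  545/8391 = 0.06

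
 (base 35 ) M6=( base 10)776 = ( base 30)PQ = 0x308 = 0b1100001000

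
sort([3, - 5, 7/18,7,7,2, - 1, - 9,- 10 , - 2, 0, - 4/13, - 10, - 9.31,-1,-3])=[ - 10,-10, - 9.31, - 9,-5, - 3,  -  2, - 1,-1,-4/13,0,7/18,2, 3, 7, 7]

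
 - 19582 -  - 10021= -9561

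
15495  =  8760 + 6735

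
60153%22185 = 15783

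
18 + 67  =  85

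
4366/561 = 4366/561  =  7.78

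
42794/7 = 42794/7 = 6113.43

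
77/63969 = 77/63969= 0.00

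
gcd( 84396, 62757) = 3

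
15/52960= 3/10592 = 0.00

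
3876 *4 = 15504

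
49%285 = 49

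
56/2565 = 56/2565 = 0.02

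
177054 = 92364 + 84690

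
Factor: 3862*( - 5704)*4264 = - 93931007872 = -2^7*13^1*23^1*31^1*41^1*1931^1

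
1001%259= 224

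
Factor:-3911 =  - 3911^1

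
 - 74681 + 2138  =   - 72543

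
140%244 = 140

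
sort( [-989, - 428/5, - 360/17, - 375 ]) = [- 989,  -  375, - 428/5, - 360/17] 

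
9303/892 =10 + 383/892 = 10.43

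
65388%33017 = 32371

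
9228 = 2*4614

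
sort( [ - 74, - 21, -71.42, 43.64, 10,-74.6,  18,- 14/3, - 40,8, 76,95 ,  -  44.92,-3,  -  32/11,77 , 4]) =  [ - 74.6, - 74, - 71.42,  -  44.92, - 40, - 21, - 14/3, - 3, - 32/11,4,8,10, 18, 43.64,  76, 77, 95 ]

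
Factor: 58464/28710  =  2^4*5^( - 1 )*7^1* 11^( - 1 )= 112/55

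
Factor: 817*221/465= 180557/465 = 3^( - 1)*5^( - 1)*13^1*17^1*19^1*31^( - 1 )*43^1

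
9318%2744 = 1086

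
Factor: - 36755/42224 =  - 2^(- 4)*5^1*7^ ( -1 ) * 13^( - 1) *29^( - 1 )*7351^1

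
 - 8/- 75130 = 4/37565 = 0.00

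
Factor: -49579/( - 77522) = 2^( - 1 )*43^1*83^( - 1 )*467^( - 1)*1153^1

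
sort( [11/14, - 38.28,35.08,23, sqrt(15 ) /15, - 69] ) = [ - 69,  -  38.28,sqrt(15 ) /15,11/14,23, 35.08]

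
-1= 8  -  9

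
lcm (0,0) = 0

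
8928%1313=1050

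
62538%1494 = 1284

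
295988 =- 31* ( - 9548)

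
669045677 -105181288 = 563864389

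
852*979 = 834108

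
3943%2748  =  1195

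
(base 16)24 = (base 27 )19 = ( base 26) 1A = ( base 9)40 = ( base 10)36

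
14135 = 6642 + 7493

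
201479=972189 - 770710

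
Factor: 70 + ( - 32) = 38= 2^1 * 19^1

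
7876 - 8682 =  - 806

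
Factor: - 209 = - 11^1*19^1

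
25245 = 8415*3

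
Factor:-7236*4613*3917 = -130748159556 =- 2^2*3^3*7^1*67^1*659^1*3917^1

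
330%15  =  0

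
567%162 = 81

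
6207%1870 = 597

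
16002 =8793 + 7209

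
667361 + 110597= 777958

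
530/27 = 530/27= 19.63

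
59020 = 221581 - 162561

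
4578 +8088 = 12666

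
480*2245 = 1077600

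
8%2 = 0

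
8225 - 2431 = 5794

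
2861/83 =34 + 39/83 =34.47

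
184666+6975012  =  7159678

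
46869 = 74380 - 27511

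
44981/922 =44981/922 = 48.79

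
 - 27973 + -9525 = -37498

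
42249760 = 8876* 4760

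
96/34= 48/17 = 2.82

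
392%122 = 26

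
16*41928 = 670848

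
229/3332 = 229/3332 = 0.07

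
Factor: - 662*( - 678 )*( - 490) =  - 2^3 * 3^1*5^1*7^2*113^1*331^1 = - 219929640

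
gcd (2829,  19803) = 2829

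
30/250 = 3/25 =0.12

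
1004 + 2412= 3416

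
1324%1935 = 1324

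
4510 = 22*205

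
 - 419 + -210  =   - 629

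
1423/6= 237+1/6= 237.17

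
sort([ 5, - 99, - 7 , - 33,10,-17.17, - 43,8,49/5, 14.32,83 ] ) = [ - 99, - 43,-33,-17.17, - 7,5, 8,  49/5, 10,14.32, 83]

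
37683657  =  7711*4887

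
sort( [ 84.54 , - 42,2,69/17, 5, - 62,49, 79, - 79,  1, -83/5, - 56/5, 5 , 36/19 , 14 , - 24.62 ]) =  [ - 79, - 62, - 42 , - 24.62, - 83/5 , - 56/5, 1,36/19, 2,69/17,5,5 , 14,49, 79,84.54]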